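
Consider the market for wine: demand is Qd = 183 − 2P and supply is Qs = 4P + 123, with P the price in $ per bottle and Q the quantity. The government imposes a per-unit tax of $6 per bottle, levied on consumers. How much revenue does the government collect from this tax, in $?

Tax revenue = $930.

Before the tax: set 183 − 2P = 4P + 123 → P* = $10, Q* = 163.
With the tax collected from consumers, demand (in seller-price terms) shifts: Qd = 183 − 2(P + 6).
New equilibrium: consumers pay $14, producers receive $8, Q = 155. (Wedge: Pb − Ps = 6.)
Revenue = t · Q = 6 · 155 = $930.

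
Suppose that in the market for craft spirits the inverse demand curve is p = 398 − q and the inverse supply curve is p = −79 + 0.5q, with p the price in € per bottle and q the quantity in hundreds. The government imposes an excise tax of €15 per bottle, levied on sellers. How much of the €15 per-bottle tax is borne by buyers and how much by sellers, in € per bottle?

Buyers bear €10 per bottle; sellers bear €5 per bottle.

Rewrite in direct form: qd = 398 − p and qs = 2p + 158.
Without the tax, 398 − p = 2p + 158 gives 3p = 240, so p* = €80 and q* = 318.
With the tax collected from sellers, supply shifts: qs = 2(p − 15) + 158.
Solving gives q = 308 with buyers paying €90 and sellers receiving €75 (the €15 wedge).
Burden on buyers: €10; on sellers: €5. (They sum to €15.)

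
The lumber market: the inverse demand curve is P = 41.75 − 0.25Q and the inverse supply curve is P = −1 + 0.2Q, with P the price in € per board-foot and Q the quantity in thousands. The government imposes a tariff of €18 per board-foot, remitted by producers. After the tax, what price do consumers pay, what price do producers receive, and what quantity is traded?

Rewrite in direct form: Qd = 167 − 4P and Qs = 5P + 5.
Before the tax: set 167 − 4P = 5P + 5 → P* = €18, Q* = 95.
With the tax collected from producers, supply shifts: Qs = 5(P − 18) + 5.
Solving gives Q = 55 with consumers paying €28 and producers receiving €10 (the €18 wedge).

Consumers pay €28; producers receive €10; quantity = 55.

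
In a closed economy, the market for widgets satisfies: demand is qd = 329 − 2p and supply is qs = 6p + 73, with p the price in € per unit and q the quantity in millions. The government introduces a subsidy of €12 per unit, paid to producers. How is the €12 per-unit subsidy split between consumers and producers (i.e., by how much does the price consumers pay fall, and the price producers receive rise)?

Before the subsidy: set 329 − 2p = 6p + 73 → p* = €32, q* = 265.
With a per-unit subsidy paid to producers, each receives p + 12 per unit sold, so supply becomes qs = 6(p + 12) + 73.
New equilibrium: consumers pay €23, producers receive €35, q = 283. (Wedge: pb − ps = −12.)
Gain to consumers: €9; to producers: €3. (They sum to €12.)

Consumers gain €9 per unit; producers gain €3 per unit.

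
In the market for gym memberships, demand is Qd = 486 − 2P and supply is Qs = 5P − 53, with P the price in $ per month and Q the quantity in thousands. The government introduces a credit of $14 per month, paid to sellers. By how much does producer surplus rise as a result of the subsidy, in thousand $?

Before the subsidy: set 486 − 2P = 5P − 53 → P* = $77, Q* = 332.
With a per-unit subsidy paid to sellers, each receives P + 14 per unit sold, so supply becomes Qs = 5(P + 14) − 53.
New equilibrium: buyers pay $67, sellers receive $81, Q = 352. (Wedge: Pb − Ps = −14.)
ΔPS is the trapezoid between Q = 352 and Q = 332 of height $4: ½ · (332 + 352) · 4 = $1368.

Producer surplus rises by $1368 thousand.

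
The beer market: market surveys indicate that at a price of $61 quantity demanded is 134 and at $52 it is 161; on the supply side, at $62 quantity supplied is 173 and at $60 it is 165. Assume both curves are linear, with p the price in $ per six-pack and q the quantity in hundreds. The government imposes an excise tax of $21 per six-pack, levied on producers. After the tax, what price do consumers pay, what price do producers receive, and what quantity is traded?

Demand slope: (161 − 134)/(52 − 61) = -3, so qd = 317 − 3p.
Supply slope: (165 − 173)/(60 − 62) = 4, so qs = 4p − 75.
Before the tax: set 317 − 3p = 4p − 75 → p* = $56, q* = 149.
With the tax collected from producers, supply shifts: qs = 4(p − 21) − 75.
New equilibrium: consumers pay $68, producers receive $47, q = 113. (Wedge: pb − ps = 21.)
The less price-elastic side of the market bears the larger share of a per-unit tax.

Consumers pay $68; producers receive $47; quantity = 113.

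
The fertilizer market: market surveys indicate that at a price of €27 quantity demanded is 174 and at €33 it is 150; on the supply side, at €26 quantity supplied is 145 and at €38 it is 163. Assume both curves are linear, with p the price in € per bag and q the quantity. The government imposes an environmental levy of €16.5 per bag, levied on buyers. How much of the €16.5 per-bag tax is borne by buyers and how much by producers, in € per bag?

Buyers bear €4.5 per bag; producers bear €12 per bag.

Demand slope: (150 − 174)/(33 − 27) = -4, so qd = 282 − 4p.
Supply slope: (163 − 145)/(38 − 26) = 1.5, so qs = 1.5p + 106.
Without the tax, 282 − 4p = 1.5p + 106 gives 5.5p = 176, so p* = €32 and q* = 154.
With the tax collected from buyers, demand (in seller-price terms) shifts: qd = 282 − 4(p + 16.5).
Solving gives q = 136 with buyers paying €36.5 and producers receiving €20 (the €16.5 wedge).
Burden on buyers: €4.5; on producers: €12. (They sum to €16.5.)
The less price-elastic side of the market bears the larger share of a per-unit tax.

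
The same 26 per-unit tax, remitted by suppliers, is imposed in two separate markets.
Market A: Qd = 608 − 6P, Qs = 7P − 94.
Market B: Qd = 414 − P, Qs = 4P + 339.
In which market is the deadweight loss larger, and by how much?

Market A, by 821.6.

Market A: pre-tax P* = 54, Q* = 284; post-tax Q = 200; deadweight loss = 1092.
Market B: pre-tax P* = 15, Q* = 399; post-tax Q = 378.2; deadweight loss = 270.4.
Difference: 1092 vs 270.4 → market A is larger by 821.6.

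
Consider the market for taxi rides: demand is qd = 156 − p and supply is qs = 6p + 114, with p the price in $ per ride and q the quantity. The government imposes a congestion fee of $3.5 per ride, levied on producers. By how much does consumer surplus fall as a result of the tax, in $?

Consumer surplus falls by $445.5.

Without the tax, 156 − p = 6p + 114 gives 7p = 42, so p* = $6 and q* = 150.
With the tax collected from producers, supply shifts: qs = 6(p − 3.5) + 114.
New equilibrium: consumers pay $9, producers receive $5.5, q = 147. (Wedge: pb − ps = 3.5.)
ΔCS is the trapezoid between Q = 147 and Q = 150 of height $3: ½ · (150 + 147) · 3 = $445.5.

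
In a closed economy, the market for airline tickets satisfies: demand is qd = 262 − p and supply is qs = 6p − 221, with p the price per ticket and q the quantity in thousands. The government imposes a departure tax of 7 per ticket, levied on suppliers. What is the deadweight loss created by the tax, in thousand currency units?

Deadweight loss = 21 thousand.

Before the tax: set 262 − p = 6p − 221 → p* = 69, q* = 193.
With the tax collected from suppliers, supply shifts: qs = 6(p − 7) − 221.
New equilibrium: buyers pay 75, suppliers receive 68, q = 187. (Wedge: pb − ps = 7.)
Quantity falls by |ΔQ| = |193 − 187| = 6.
DWL = ½ · t · |ΔQ| = ½ · 7 · 6 = 21.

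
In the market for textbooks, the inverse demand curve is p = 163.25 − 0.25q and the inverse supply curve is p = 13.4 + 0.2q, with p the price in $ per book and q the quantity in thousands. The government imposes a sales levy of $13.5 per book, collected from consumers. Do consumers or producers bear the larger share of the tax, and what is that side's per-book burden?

Rewrite in direct form: qd = 653 − 4p and qs = 5p − 67.
Before the tax: set 653 − 4p = 5p − 67 → p* = $80, q* = 333.
With the tax collected from consumers, demand (in seller-price terms) shifts: qd = 653 − 4(p + 13.5).
New equilibrium: consumers pay $87.5, producers receive $74, q = 303. (Wedge: pb − ps = 13.5.)
Per-book burden: consumers $7.5, producers $6.
Consumers take the larger share because demand is less price-elastic here (demand slope 4 vs supply slope 5).
The less price-elastic side of the market bears the larger share of a per-unit tax.

Consumers bear the larger share: $7.5 per book.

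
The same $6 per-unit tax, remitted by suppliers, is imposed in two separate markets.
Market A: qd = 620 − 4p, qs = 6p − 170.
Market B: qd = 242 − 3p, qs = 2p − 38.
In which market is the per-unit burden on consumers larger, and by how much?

Market A: pre-tax p* = $79, q* = 304; post-tax q = 289.6; per-unit burden on consumers = $3.6.
Market B: pre-tax p* = $56, q* = 74; post-tax q = 66.8; per-unit burden on consumers = $2.4.
Difference: $3.6 vs $2.4 → market A is larger by $1.2.

Market A, by $1.2.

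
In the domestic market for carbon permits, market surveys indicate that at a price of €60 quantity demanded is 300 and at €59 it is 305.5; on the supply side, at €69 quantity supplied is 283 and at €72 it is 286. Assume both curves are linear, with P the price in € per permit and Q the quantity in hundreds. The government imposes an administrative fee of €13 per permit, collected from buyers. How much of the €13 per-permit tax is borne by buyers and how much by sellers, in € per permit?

Buyers bear €2 per permit; sellers bear €11 per permit.

Demand slope: (305.5 − 300)/(59 − 60) = -5.5, so Qd = 630 − 5.5P.
Supply slope: (286 − 283)/(72 − 69) = 1, so Qs = P + 214.
Before the tax: set 630 − 5.5P = P + 214 → P* = €64, Q* = 278.
With the tax collected from buyers, demand (in seller-price terms) shifts: Qd = 630 − 5.5(P + 13).
New equilibrium: buyers pay €66, sellers receive €53, Q = 267. (Wedge: Pb − Ps = 13.)
Burden on buyers: €2; on sellers: €11. (They sum to €13.)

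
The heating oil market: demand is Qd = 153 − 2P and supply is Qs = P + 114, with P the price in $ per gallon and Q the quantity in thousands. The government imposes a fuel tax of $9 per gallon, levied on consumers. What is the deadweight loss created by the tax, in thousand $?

Deadweight loss = $27 thousand.

Without the tax, 153 − 2P = P + 114 gives 3P = 39, so P* = $13 and Q* = 127.
With the tax collected from consumers, demand (in seller-price terms) shifts: Qd = 153 − 2(P + 9).
Solving gives Q = 121 with consumers paying $16 and sellers receiving $7 (the $9 wedge).
Quantity falls by |ΔQ| = |127 − 121| = 6.
DWL = ½ · t · |ΔQ| = ½ · 9 · 6 = $27.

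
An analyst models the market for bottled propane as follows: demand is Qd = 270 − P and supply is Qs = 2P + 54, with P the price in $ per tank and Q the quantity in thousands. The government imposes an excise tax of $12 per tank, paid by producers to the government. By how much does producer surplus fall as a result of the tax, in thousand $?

Without the tax, 270 − P = 2P + 54 gives 3P = 216, so P* = $72 and Q* = 198.
With the tax collected from producers, supply shifts: Qs = 2(P − 12) + 54.
New equilibrium: buyers pay $80, producers receive $68, Q = 190. (Wedge: Pb − Ps = 12.)
ΔPS is the trapezoid between Q = 190 and Q = 198 of height $4: ½ · (198 + 190) · 4 = $776.

Producer surplus falls by $776 thousand.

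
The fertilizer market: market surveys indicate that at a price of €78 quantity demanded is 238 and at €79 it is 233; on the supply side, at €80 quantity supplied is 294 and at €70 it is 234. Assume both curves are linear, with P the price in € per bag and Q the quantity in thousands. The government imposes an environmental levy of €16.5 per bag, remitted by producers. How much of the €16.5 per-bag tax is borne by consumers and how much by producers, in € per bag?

Demand slope: (233 − 238)/(79 − 78) = -5, so Qd = 628 − 5P.
Supply slope: (234 − 294)/(70 − 80) = 6, so Qs = 6P − 186.
Without the tax, 628 − 5P = 6P − 186 gives 11P = 814, so P* = €74 and Q* = 258.
With the tax collected from producers, supply shifts: Qs = 6(P − 16.5) − 186.
Solving gives Q = 213 with consumers paying €83 and producers receiving €66.5 (the €16.5 wedge).
Burden on consumers: €9; on producers: €7.5. (They sum to €16.5.)
The less price-elastic side of the market bears the larger share of a per-unit tax.

Consumers bear €9 per bag; producers bear €7.5 per bag.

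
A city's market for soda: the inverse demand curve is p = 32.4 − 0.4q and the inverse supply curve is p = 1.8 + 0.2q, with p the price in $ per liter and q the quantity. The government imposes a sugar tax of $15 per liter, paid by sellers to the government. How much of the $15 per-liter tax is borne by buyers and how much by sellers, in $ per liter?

Rewrite in direct form: qd = 81 − 2.5p and qs = 5p − 9.
Without the tax, 81 − 2.5p = 5p − 9 gives 7.5p = 90, so p* = $12 and q* = 51.
With the tax collected from sellers, supply shifts: qs = 5(p − 15) − 9.
Solving gives q = 26 with buyers paying $22 and sellers receiving $7 (the $15 wedge).
Burden on buyers: $10; on sellers: $5. (They sum to $15.)
The less price-elastic side of the market bears the larger share of a per-unit tax.

Buyers bear $10 per liter; sellers bear $5 per liter.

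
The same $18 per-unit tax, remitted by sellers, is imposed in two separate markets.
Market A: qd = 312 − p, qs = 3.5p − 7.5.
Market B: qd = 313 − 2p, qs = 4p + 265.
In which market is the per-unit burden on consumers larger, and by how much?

Market A: pre-tax p* = $71, q* = 241; post-tax q = 227; per-unit burden on consumers = $14.
Market B: pre-tax p* = $8, q* = 297; post-tax q = 273; per-unit burden on consumers = $12.
Difference: $14 vs $12 → market A is larger by $2.

Market A, by $2.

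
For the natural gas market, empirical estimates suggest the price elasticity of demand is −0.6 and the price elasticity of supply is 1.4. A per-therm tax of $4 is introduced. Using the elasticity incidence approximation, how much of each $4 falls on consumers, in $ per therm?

Consumers bear ≈ $2.8 per therm.

Incidence ratio: consumers' share ≈ εs / (εs + |εd|) = 1.4 / (1.4 + 0.6) = 0.7.
So consumers bear ≈ 0.7 × $4 = $2.8; producers bear $1.2.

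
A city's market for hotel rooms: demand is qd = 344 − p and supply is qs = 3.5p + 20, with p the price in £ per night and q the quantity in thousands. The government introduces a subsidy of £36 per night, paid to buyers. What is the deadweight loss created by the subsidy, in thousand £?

Without the subsidy, 344 − p = 3.5p + 20 gives 4.5p = 324, so p* = £72 and q* = 272.
With a per-unit subsidy paid to buyers, each effectively pays p − 36, so demand becomes qd = 344 − (p − 36).
Solving gives q = 300 with buyers paying £44 and sellers receiving £80 (the £36 wedge).
Quantity rises by |ΔQ| = |272 − 300| = 28.
DWL = ½ · t · |ΔQ| = ½ · 36 · 28 = £504.

Deadweight loss = £504 thousand.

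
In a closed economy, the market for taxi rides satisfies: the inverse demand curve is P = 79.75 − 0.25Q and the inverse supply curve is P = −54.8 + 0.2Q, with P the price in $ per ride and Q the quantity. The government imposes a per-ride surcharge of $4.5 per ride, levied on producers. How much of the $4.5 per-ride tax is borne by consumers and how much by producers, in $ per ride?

Consumers bear $2.5 per ride; producers bear $2 per ride.

Inverting to Q(P) form: Qd = 319 − 4P; Qs = 5P + 274.
Before the tax: set 319 − 4P = 5P + 274 → P* = $5, Q* = 299.
With the tax collected from producers, supply shifts: Qs = 5(P − 4.5) + 274.
New equilibrium: consumers pay $7.5, producers receive $3, Q = 289. (Wedge: Pb − Ps = 4.5.)
Burden on consumers: $2.5; on producers: $2. (They sum to $4.5.)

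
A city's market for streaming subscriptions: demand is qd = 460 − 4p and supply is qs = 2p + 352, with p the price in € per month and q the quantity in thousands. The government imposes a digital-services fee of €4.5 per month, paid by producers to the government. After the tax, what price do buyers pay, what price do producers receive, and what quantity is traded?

Without the tax, 460 − 4p = 2p + 352 gives 6p = 108, so p* = €18 and q* = 388.
With the tax collected from producers, supply shifts: qs = 2(p − 4.5) + 352.
Solving gives q = 382 with buyers paying €19.5 and producers receiving €15 (the €4.5 wedge).

Buyers pay €19.5; producers receive €15; quantity = 382.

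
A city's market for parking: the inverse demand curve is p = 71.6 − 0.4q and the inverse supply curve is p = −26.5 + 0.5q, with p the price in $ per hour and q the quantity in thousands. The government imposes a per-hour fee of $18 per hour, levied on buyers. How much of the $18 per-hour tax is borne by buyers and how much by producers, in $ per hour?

Inverting to q(p) form: qd = 179 − 2.5p; qs = 2p + 53.
Before the tax: set 179 − 2.5p = 2p + 53 → p* = $28, q* = 109.
With the tax collected from buyers, demand (in seller-price terms) shifts: qd = 179 − 2.5(p + 18).
Solving gives q = 89 with buyers paying $36 and producers receiving $18 (the $18 wedge).
Burden on buyers: $8; on producers: $10. (They sum to $18.)
The less price-elastic side of the market bears the larger share of a per-unit tax.

Buyers bear $8 per hour; producers bear $10 per hour.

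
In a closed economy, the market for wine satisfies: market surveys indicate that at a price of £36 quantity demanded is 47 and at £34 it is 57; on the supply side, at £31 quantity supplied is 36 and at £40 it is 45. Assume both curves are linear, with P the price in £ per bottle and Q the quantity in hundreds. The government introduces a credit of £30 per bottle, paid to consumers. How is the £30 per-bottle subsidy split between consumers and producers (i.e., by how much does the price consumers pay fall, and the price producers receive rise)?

Consumers gain £5 per bottle; producers gain £25 per bottle.

Demand slope: (57 − 47)/(34 − 36) = -5, so Qd = 227 − 5P.
Supply slope: (45 − 36)/(40 − 31) = 1, so Qs = P + 5.
Before the subsidy: set 227 − 5P = P + 5 → P* = £37, Q* = 42.
With a per-unit subsidy paid to consumers, each effectively pays P − 30, so demand becomes Qd = 227 − 5(P − 30).
New equilibrium: consumers pay £32, producers receive £62, Q = 67. (Wedge: Pb − Ps = −30.)
Gain to consumers: £5; to producers: £25. (They sum to £30.)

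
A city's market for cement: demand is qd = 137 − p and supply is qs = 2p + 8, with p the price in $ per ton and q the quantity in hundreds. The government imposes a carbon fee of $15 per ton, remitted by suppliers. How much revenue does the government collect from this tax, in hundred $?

Tax revenue = $1260 hundred.

Before the tax: set 137 − p = 2p + 8 → p* = $43, q* = 94.
With the tax collected from suppliers, supply shifts: qs = 2(p − 15) + 8.
New equilibrium: buyers pay $53, suppliers receive $38, q = 84. (Wedge: pb − ps = 15.)
Revenue = t · Q = 15 · 84 = $1260.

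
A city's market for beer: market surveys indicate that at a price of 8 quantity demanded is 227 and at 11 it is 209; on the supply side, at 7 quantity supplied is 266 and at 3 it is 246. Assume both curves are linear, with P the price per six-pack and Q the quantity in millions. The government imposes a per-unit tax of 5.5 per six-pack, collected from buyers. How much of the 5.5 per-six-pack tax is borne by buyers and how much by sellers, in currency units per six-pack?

Buyers bear 2.5 per six-pack; sellers bear 3 per six-pack.

Demand slope: (209 − 227)/(11 − 8) = -6, so Qd = 275 − 6P.
Supply slope: (246 − 266)/(3 − 7) = 5, so Qs = 5P + 231.
Before the tax: set 275 − 6P = 5P + 231 → P* = 4, Q* = 251.
With the tax collected from buyers, demand (in seller-price terms) shifts: Qd = 275 − 6(P + 5.5).
New equilibrium: buyers pay 6.5, sellers receive 1, Q = 236. (Wedge: Pb − Ps = 5.5.)
Burden on buyers: 2.5; on sellers: 3. (They sum to 5.5.)
The less price-elastic side of the market bears the larger share of a per-unit tax.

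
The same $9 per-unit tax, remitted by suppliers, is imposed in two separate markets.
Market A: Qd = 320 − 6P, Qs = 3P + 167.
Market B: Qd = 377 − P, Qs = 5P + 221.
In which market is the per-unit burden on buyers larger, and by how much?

Market A: pre-tax P* = $17, Q* = 218; post-tax Q = 200; per-unit burden on buyers = $3.
Market B: pre-tax P* = $26, Q* = 351; post-tax Q = 343.5; per-unit burden on buyers = $7.5.
Difference: $3 vs $7.5 → market B is larger by $4.5.

Market B, by $4.5.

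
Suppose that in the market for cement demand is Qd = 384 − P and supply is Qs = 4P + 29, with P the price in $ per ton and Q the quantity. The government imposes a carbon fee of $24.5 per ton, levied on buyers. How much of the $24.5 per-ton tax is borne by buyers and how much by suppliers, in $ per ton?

Without the tax, 384 − P = 4P + 29 gives 5P = 355, so P* = $71 and Q* = 313.
With the tax collected from buyers, demand (in seller-price terms) shifts: Qd = 384 − (P + 24.5).
New equilibrium: buyers pay $90.6, suppliers receive $66.1, Q = 293.4. (Wedge: Pb − Ps = 24.5.)
Burden on buyers: $19.6; on suppliers: $4.9. (They sum to $24.5.)

Buyers bear $19.6 per ton; suppliers bear $4.9 per ton.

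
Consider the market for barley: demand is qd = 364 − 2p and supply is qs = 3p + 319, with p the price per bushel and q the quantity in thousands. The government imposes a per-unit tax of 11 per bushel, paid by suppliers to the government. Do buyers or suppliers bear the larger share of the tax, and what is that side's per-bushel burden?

Buyers bear the larger share: 6.6 per bushel.

Before the tax: set 364 − 2p = 3p + 319 → p* = 9, q* = 346.
With the tax collected from suppliers, supply shifts: qs = 3(p − 11) + 319.
New equilibrium: buyers pay 15.6, suppliers receive 4.6, q = 332.8. (Wedge: pb − ps = 11.)
Per-bushel burden: buyers 6.6, suppliers 4.4.
Buyers take the larger share because demand is less price-elastic here (demand slope 2 vs supply slope 3).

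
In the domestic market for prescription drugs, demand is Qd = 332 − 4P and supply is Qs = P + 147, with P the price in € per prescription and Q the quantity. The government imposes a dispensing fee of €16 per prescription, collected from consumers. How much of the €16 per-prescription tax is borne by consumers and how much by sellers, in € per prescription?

Without the tax, 332 − 4P = P + 147 gives 5P = 185, so P* = €37 and Q* = 184.
With the tax collected from consumers, demand (in seller-price terms) shifts: Qd = 332 − 4(P + 16).
New equilibrium: consumers pay €40.2, sellers receive €24.2, Q = 171.2. (Wedge: Pb − Ps = 16.)
Burden on consumers: €3.2; on sellers: €12.8. (They sum to €16.)
The less price-elastic side of the market bears the larger share of a per-unit tax.

Consumers bear €3.2 per prescription; sellers bear €12.8 per prescription.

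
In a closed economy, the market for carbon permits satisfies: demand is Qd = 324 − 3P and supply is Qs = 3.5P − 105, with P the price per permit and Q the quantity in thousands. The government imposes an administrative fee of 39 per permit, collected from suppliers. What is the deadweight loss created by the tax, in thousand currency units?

Deadweight loss = 1228.5 thousand.

Without the tax, 324 − 3P = 3.5P − 105 gives 6.5P = 429, so P* = 66 and Q* = 126.
With the tax collected from suppliers, supply shifts: Qs = 3.5(P − 39) − 105.
New equilibrium: buyers pay 87, suppliers receive 48, Q = 63. (Wedge: Pb − Ps = 39.)
Quantity falls by |ΔQ| = |126 − 63| = 63.
DWL = ½ · t · |ΔQ| = ½ · 39 · 63 = 1228.5.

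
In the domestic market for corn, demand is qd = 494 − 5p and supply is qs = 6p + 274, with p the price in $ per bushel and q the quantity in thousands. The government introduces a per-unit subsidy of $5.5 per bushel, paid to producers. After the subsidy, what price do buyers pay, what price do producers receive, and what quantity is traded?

Before the subsidy: set 494 − 5p = 6p + 274 → p* = $20, q* = 394.
With a per-unit subsidy paid to producers, each receives p + 5.5 per unit sold, so supply becomes qs = 6(p + 5.5) + 274.
Solving gives q = 409 with buyers paying $17 and producers receiving $22.5 (the $5.5 wedge).

Buyers pay $17; producers receive $22.5; quantity = 409.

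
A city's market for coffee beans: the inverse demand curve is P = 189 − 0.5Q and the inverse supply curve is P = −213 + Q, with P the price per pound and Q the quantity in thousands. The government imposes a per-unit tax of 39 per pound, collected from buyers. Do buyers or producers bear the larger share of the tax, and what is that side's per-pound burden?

Producers bear the larger share: 26 per pound.

Inverting to Q(P) form: Qd = 378 − 2P; Qs = P + 213.
Before the tax: set 378 − 2P = P + 213 → P* = 55, Q* = 268.
With the tax collected from buyers, demand (in seller-price terms) shifts: Qd = 378 − 2(P + 39).
Solving gives Q = 242 with buyers paying 68 and producers receiving 29 (the 39 wedge).
Per-pound burden: buyers 13, producers 26.
Producers take the larger share because supply is less price-elastic here (demand slope 2 vs supply slope 1).
The less price-elastic side of the market bears the larger share of a per-unit tax.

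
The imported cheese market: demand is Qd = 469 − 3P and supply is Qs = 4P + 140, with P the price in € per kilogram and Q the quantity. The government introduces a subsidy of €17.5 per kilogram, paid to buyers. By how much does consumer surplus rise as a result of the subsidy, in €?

Before the subsidy: set 469 − 3P = 4P + 140 → P* = €47, Q* = 328.
With a per-unit subsidy paid to buyers, each effectively pays P − 17.5, so demand becomes Qd = 469 − 3(P − 17.5).
New equilibrium: buyers pay €37, producers receive €54.5, Q = 358. (Wedge: Pb − Ps = −17.5.)
ΔCS is the trapezoid between Q = 358 and Q = 328 of height €10: ½ · (328 + 358) · 10 = €3430.

Consumer surplus rises by €3430.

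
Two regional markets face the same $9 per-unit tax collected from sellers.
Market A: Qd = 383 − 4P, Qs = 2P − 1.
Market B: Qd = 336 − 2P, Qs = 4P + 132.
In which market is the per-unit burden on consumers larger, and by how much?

Market B, by $3.

Market A: pre-tax P* = $64, Q* = 127; post-tax Q = 115; per-unit burden on consumers = $3.
Market B: pre-tax P* = $34, Q* = 268; post-tax Q = 256; per-unit burden on consumers = $6.
Difference: $3 vs $6 → market B is larger by $3.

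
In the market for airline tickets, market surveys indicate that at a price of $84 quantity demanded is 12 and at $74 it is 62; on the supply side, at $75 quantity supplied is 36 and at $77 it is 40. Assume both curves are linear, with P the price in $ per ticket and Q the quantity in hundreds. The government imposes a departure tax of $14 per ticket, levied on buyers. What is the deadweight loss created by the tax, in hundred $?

Demand slope: (62 − 12)/(74 − 84) = -5, so Qd = 432 − 5P.
Supply slope: (40 − 36)/(77 − 75) = 2, so Qs = 2P − 114.
Without the tax, 432 − 5P = 2P − 114 gives 7P = 546, so P* = $78 and Q* = 42.
With the tax collected from buyers, demand (in seller-price terms) shifts: Qd = 432 − 5(P + 14).
Solving gives Q = 22 with buyers paying $82 and producers receiving $68 (the $14 wedge).
Quantity falls by |ΔQ| = |42 − 22| = 20.
DWL = ½ · t · |ΔQ| = ½ · 14 · 20 = $140.

Deadweight loss = $140 hundred.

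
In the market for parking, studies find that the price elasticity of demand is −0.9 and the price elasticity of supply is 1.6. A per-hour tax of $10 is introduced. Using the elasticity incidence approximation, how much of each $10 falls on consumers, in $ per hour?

Incidence ratio: consumers' share ≈ εs / (εs + |εd|) = 1.6 / (1.6 + 0.9) = 0.64.
So consumers bear ≈ 0.64 × $10 = $6.4; producers bear $3.6.

Consumers bear ≈ $6.4 per hour.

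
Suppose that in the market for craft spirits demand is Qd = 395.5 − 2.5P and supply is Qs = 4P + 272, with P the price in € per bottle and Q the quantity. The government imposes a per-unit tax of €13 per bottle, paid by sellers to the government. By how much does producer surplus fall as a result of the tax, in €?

Without the tax, 395.5 − 2.5P = 4P + 272 gives 6.5P = 123.5, so P* = €19 and Q* = 348.
With the tax collected from sellers, supply shifts: Qs = 4(P − 13) + 272.
Solving gives Q = 328 with consumers paying €27 and sellers receiving €14 (the €13 wedge).
ΔPS is the trapezoid between Q = 328 and Q = 348 of height €5: ½ · (348 + 328) · 5 = €1690.

Producer surplus falls by €1690.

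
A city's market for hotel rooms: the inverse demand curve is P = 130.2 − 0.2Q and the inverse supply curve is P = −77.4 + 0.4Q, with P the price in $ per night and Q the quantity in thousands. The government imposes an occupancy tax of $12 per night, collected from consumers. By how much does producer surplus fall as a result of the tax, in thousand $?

Inverting to Q(P) form: Qd = 651 − 5P; Qs = 2.5P + 193.5.
Before the tax: set 651 − 5P = 2.5P + 193.5 → P* = $61, Q* = 346.
With the tax collected from consumers, demand (in seller-price terms) shifts: Qd = 651 − 5(P + 12).
New equilibrium: consumers pay $65, suppliers receive $53, Q = 326. (Wedge: Pb − Ps = 12.)
ΔPS is the trapezoid between Q = 326 and Q = 346 of height $8: ½ · (346 + 326) · 8 = $2688.

Producer surplus falls by $2688 thousand.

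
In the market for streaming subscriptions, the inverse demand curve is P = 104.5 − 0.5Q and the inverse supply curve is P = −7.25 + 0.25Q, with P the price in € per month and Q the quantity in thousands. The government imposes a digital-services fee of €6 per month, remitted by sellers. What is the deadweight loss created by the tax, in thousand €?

Inverting to Q(P) form: Qd = 209 − 2P; Qs = 4P + 29.
Before the tax: set 209 − 2P = 4P + 29 → P* = €30, Q* = 149.
With the tax collected from sellers, supply shifts: Qs = 4(P − 6) + 29.
New equilibrium: consumers pay €34, sellers receive €28, Q = 141. (Wedge: Pb − Ps = 6.)
Quantity falls by |ΔQ| = |149 − 141| = 8.
DWL = ½ · t · |ΔQ| = ½ · 6 · 8 = €24.

Deadweight loss = €24 thousand.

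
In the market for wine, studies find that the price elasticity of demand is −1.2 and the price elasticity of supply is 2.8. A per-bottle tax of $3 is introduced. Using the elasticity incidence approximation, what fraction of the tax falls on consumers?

Consumers' share ≈ 0.7.

Incidence ratio: consumers' share ≈ εs / (εs + |εd|) = 2.8 / (2.8 + 1.2) = 0.7.
Supply is the more elastic side, so consumers bear the larger share.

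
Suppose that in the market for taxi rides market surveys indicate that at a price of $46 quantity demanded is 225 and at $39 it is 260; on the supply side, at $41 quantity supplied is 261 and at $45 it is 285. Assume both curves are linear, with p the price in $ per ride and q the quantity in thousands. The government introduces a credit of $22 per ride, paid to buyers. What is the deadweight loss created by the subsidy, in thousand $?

Demand slope: (260 − 225)/(39 − 46) = -5, so qd = 455 − 5p.
Supply slope: (285 − 261)/(45 − 41) = 6, so qs = 6p + 15.
Without the subsidy, 455 − 5p = 6p + 15 gives 11p = 440, so p* = $40 and q* = 255.
With a per-unit subsidy paid to buyers, each effectively pays p − 22, so demand becomes qd = 455 − 5(p − 22).
New equilibrium: buyers pay $28, sellers receive $50, q = 315. (Wedge: pb − ps = −22.)
Quantity rises by |ΔQ| = |255 − 315| = 60.
DWL = ½ · t · |ΔQ| = ½ · 22 · 60 = $660.

Deadweight loss = $660 thousand.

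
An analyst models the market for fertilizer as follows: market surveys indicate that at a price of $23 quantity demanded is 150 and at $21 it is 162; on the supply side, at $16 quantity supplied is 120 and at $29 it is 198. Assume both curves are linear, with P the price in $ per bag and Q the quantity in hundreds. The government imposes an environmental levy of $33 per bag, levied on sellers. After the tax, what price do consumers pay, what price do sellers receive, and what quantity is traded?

Consumers pay $38.5; sellers receive $5.5; quantity = 57.

Demand slope: (162 − 150)/(21 − 23) = -6, so Qd = 288 − 6P.
Supply slope: (198 − 120)/(29 − 16) = 6, so Qs = 6P + 24.
Before the tax: set 288 − 6P = 6P + 24 → P* = $22, Q* = 156.
With the tax collected from sellers, supply shifts: Qs = 6(P − 33) + 24.
Solving gives Q = 57 with consumers paying $38.5 and sellers receiving $5.5 (the $33 wedge).
The less price-elastic side of the market bears the larger share of a per-unit tax.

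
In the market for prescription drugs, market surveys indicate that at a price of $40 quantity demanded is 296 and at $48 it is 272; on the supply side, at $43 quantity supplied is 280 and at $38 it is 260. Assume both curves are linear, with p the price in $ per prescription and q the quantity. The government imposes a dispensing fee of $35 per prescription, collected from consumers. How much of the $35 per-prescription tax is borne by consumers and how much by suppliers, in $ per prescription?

Consumers bear $20 per prescription; suppliers bear $15 per prescription.

Demand slope: (272 − 296)/(48 − 40) = -3, so qd = 416 − 3p.
Supply slope: (260 − 280)/(38 − 43) = 4, so qs = 4p + 108.
Before the tax: set 416 − 3p = 4p + 108 → p* = $44, q* = 284.
With the tax collected from consumers, demand (in seller-price terms) shifts: qd = 416 − 3(p + 35).
New equilibrium: consumers pay $64, suppliers receive $29, q = 224. (Wedge: pb − ps = 35.)
Burden on consumers: $20; on suppliers: $15. (They sum to $35.)
The less price-elastic side of the market bears the larger share of a per-unit tax.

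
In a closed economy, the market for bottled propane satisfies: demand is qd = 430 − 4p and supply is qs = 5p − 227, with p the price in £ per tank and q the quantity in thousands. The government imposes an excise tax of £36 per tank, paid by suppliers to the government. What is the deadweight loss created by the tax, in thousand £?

Without the tax, 430 − 4p = 5p − 227 gives 9p = 657, so p* = £73 and q* = 138.
With the tax collected from suppliers, supply shifts: qs = 5(p − 36) − 227.
Solving gives q = 58 with buyers paying £93 and suppliers receiving £57 (the £36 wedge).
Quantity falls by |ΔQ| = |138 − 58| = 80.
DWL = ½ · t · |ΔQ| = ½ · 36 · 80 = £1440.

Deadweight loss = £1440 thousand.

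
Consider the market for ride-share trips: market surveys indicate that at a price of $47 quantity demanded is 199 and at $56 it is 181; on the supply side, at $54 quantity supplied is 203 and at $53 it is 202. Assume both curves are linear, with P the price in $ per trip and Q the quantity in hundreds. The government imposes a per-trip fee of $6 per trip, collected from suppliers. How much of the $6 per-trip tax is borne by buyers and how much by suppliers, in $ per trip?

Buyers bear $2 per trip; suppliers bear $4 per trip.

Demand slope: (181 − 199)/(56 − 47) = -2, so Qd = 293 − 2P.
Supply slope: (202 − 203)/(53 − 54) = 1, so Qs = P + 149.
Without the tax, 293 − 2P = P + 149 gives 3P = 144, so P* = $48 and Q* = 197.
With the tax collected from suppliers, supply shifts: Qs = (P − 6) + 149.
New equilibrium: buyers pay $50, suppliers receive $44, Q = 193. (Wedge: Pb − Ps = 6.)
Burden on buyers: $2; on suppliers: $4. (They sum to $6.)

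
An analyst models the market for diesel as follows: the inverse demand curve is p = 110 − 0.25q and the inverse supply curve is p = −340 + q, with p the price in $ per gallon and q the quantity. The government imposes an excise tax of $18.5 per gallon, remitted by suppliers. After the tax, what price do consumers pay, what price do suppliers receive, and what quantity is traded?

Inverting to q(p) form: qd = 440 − 4p; qs = p + 340.
Before the tax: set 440 − 4p = p + 340 → p* = $20, q* = 360.
With the tax collected from suppliers, supply shifts: qs = (p − 18.5) + 340.
Solving gives q = 345.2 with consumers paying $23.7 and suppliers receiving $5.2 (the $18.5 wedge).

Consumers pay $23.7; suppliers receive $5.2; quantity = 345.2.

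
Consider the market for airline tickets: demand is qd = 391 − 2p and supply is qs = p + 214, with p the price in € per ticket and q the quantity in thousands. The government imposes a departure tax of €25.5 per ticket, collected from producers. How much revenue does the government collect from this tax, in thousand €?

Before the tax: set 391 − 2p = p + 214 → p* = €59, q* = 273.
With the tax collected from producers, supply shifts: qs = (p − 25.5) + 214.
Solving gives q = 256 with buyers paying €67.5 and producers receiving €42 (the €25.5 wedge).
Revenue = t · Q = 25.5 · 256 = €6528.

Tax revenue = €6528 thousand.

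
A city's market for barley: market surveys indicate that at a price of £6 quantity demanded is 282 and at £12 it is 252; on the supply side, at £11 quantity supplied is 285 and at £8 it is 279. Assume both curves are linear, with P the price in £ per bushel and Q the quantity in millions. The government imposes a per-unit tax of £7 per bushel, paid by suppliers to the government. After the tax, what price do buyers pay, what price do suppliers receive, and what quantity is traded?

Demand slope: (252 − 282)/(12 − 6) = -5, so Qd = 312 − 5P.
Supply slope: (279 − 285)/(8 − 11) = 2, so Qs = 2P + 263.
Without the tax, 312 − 5P = 2P + 263 gives 7P = 49, so P* = £7 and Q* = 277.
With the tax collected from suppliers, supply shifts: Qs = 2(P − 7) + 263.
Solving gives Q = 267 with buyers paying £9 and suppliers receiving £2 (the £7 wedge).
The less price-elastic side of the market bears the larger share of a per-unit tax.

Buyers pay £9; suppliers receive £2; quantity = 267.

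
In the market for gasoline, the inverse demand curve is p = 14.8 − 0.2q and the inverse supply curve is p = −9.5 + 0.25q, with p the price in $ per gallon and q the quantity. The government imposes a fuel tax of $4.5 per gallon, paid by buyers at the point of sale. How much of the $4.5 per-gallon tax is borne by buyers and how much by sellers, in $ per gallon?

Buyers bear $2 per gallon; sellers bear $2.5 per gallon.

Rewrite in direct form: qd = 74 − 5p and qs = 4p + 38.
Without the tax, 74 − 5p = 4p + 38 gives 9p = 36, so p* = $4 and q* = 54.
With the tax collected from buyers, demand (in seller-price terms) shifts: qd = 74 − 5(p + 4.5).
Solving gives q = 44 with buyers paying $6 and sellers receiving $1.5 (the $4.5 wedge).
Burden on buyers: $2; on sellers: $2.5. (They sum to $4.5.)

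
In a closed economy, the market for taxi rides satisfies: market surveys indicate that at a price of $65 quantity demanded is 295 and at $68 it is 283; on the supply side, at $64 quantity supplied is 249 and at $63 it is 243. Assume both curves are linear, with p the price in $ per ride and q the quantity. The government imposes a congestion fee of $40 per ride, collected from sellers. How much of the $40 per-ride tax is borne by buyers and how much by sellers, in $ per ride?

Demand slope: (283 − 295)/(68 − 65) = -4, so qd = 555 − 4p.
Supply slope: (243 − 249)/(63 − 64) = 6, so qs = 6p − 135.
Without the tax, 555 − 4p = 6p − 135 gives 10p = 690, so p* = $69 and q* = 279.
With the tax collected from sellers, supply shifts: qs = 6(p − 40) − 135.
New equilibrium: buyers pay $93, sellers receive $53, q = 183. (Wedge: pb − ps = 40.)
Burden on buyers: $24; on sellers: $16. (They sum to $40.)
The less price-elastic side of the market bears the larger share of a per-unit tax.

Buyers bear $24 per ride; sellers bear $16 per ride.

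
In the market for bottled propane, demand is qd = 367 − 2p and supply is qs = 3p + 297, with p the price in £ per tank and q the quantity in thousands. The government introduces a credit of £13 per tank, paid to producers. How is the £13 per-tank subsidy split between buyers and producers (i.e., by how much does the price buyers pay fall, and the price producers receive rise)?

Without the subsidy, 367 − 2p = 3p + 297 gives 5p = 70, so p* = £14 and q* = 339.
With a per-unit subsidy paid to producers, each receives p + 13 per unit sold, so supply becomes qs = 3(p + 13) + 297.
Solving gives q = 354.6 with buyers paying £6.2 and producers receiving £19.2 (the £13 wedge).
Gain to buyers: £7.8; to producers: £5.2. (They sum to £13.)

Buyers gain £7.8 per tank; producers gain £5.2 per tank.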